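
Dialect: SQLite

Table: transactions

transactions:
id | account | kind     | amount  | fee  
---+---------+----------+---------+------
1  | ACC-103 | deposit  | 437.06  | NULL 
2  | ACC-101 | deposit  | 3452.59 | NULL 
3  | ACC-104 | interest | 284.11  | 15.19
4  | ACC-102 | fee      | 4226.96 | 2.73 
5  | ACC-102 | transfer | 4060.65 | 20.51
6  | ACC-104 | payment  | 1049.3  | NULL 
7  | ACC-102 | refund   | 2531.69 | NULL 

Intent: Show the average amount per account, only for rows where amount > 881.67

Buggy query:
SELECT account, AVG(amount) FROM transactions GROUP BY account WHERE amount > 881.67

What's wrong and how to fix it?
Bug: WHERE cannot follow GROUP BY

Fix: Place WHERE between FROM and GROUP BY

Corrected query:
SELECT account, AVG(amount) FROM transactions WHERE amount > 881.67 GROUP BY account

Result:
account | AVG(amount)
--------+------------
ACC-101 | 3452.59    
ACC-102 | 3606.433333
ACC-104 | 1049.3     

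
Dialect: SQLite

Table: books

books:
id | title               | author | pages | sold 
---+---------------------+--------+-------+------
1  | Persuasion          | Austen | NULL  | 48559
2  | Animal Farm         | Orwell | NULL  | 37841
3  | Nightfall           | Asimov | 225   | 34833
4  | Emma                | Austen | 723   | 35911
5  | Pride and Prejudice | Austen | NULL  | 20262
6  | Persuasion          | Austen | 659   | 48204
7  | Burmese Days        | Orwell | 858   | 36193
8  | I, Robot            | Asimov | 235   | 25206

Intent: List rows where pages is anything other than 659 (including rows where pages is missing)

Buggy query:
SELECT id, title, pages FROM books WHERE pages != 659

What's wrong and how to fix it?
Bug: Inequality against NULL is unknown, not true; rows with NULL are dropped

Fix: Add an explicit OR pages IS NULL to include the missing-value rows

Corrected query:
SELECT id, title, pages FROM books WHERE pages != 659 OR pages IS NULL

Result:
id | title               | pages
---+---------------------+------
1  | Persuasion          | NULL 
2  | Animal Farm         | NULL 
3  | Nightfall           | 225  
4  | Emma                | 723  
5  | Pride and Prejudice | NULL 
7  | Burmese Days        | 858  
8  | I, Robot            | 235  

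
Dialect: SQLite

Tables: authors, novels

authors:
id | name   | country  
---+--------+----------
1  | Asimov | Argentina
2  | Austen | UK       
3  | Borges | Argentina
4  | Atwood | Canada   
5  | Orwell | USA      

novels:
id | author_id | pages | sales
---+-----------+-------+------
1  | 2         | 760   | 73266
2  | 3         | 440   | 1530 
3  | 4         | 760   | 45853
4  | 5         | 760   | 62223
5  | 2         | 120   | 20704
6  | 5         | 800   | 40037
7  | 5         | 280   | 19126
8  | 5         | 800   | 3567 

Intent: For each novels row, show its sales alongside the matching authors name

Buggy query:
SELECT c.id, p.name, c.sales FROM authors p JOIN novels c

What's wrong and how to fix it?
Bug: JOIN with no ON clause produces a cartesian product; every novels row pairs with every authors row

Fix: Specify the join condition linking the foreign key to the parent id

Corrected query:
SELECT c.id, p.name, c.sales FROM authors p JOIN novels c ON c.author_id = p.id

Result:
id | name   | sales
---+--------+------
1  | Austen | 73266
2  | Borges | 1530 
3  | Atwood | 45853
4  | Orwell | 62223
5  | Austen | 20704
6  | Orwell | 40037
7  | Orwell | 19126
8  | Orwell | 3567 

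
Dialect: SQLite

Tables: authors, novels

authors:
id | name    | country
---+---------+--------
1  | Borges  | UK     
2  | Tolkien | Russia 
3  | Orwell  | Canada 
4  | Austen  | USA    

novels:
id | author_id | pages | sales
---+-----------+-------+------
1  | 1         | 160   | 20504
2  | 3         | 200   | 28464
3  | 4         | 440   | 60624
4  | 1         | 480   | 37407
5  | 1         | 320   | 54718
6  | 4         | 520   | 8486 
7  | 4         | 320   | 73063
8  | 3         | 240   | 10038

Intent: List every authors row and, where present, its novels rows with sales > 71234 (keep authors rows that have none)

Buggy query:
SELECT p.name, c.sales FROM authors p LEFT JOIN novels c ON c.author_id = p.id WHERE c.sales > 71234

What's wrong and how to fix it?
Bug: A WHERE condition on the right-hand table after LEFT JOIN drops unmatched parents

Fix: Move the right-table condition into the ON clause so unmatched parents are kept

Corrected query:
SELECT p.name, c.sales FROM authors p LEFT JOIN novels c ON c.author_id = p.id AND c.sales > 71234

Result:
name    | sales
--------+------
Borges  | NULL 
Tolkien | NULL 
Orwell  | NULL 
Austen  | 73063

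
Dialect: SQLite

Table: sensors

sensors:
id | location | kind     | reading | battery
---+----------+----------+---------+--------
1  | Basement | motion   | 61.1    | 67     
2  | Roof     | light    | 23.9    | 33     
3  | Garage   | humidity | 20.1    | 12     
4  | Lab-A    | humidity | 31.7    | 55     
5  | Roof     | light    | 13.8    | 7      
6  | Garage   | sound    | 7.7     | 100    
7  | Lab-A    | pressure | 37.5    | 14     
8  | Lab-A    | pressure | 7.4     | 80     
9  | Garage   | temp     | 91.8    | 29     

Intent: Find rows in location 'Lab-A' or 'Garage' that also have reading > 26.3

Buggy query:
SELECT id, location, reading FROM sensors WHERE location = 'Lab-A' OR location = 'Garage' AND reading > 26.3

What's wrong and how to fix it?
Bug: Without parentheses, AND is evaluated before OR, so the reading filter only applies to the 'Garage' branch

Fix: Group the OR with parentheses (or use IN), then AND the threshold

Corrected query:
SELECT id, location, reading FROM sensors WHERE (location = 'Lab-A' OR location = 'Garage') AND reading > 26.3

Result:
id | location | reading
---+----------+--------
4  | Lab-A    | 31.7   
7  | Lab-A    | 37.5   
9  | Garage   | 91.8   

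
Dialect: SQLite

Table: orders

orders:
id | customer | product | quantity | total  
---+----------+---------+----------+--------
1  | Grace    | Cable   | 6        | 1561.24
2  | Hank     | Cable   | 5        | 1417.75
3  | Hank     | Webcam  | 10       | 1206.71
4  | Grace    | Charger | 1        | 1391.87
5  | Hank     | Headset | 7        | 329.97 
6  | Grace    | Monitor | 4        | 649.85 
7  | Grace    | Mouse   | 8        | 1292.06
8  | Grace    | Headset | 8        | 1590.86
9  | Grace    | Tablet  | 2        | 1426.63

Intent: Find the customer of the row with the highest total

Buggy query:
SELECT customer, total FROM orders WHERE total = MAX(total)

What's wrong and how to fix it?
Bug: WHERE is evaluated per row; an aggregate over the whole table isn't defined there

Fix: Use a subquery: WHERE total = (SELECT MAX(total) FROM orders)

Corrected query:
SELECT customer, total FROM orders WHERE total = (SELECT MAX(total) FROM orders)

Result:
customer | total  
---------+--------
Grace    | 1590.86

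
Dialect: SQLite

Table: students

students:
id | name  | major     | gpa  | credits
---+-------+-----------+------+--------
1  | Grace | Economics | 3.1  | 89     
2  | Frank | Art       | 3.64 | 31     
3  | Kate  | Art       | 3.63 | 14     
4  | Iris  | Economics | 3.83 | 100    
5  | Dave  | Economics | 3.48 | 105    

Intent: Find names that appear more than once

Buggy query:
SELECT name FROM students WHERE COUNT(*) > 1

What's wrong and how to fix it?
Bug: WHERE can't reference COUNT(*); aggregates are computed after WHERE

Fix: GROUP BY name, then filter groups with HAVING COUNT(*) > 1

Corrected query:
SELECT name FROM students GROUP BY name HAVING COUNT(*) > 1

Result:
(no rows)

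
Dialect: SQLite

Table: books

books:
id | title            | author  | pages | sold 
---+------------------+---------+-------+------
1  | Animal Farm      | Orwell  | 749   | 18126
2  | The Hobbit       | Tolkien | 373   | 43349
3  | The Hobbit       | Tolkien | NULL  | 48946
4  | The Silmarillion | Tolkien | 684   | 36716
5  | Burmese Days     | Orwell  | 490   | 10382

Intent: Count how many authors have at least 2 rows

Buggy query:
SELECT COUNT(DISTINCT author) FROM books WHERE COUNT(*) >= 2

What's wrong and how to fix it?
Bug: WHERE filters individual rows, not groups, so a group-level COUNT is invalid there

Fix: Group first with HAVING COUNT(*) >= 2, then COUNT the resulting groups

Corrected query:
SELECT COUNT(*) FROM (SELECT author FROM books GROUP BY author HAVING COUNT(*) >= 2)

Result:
COUNT(*)
--------
2       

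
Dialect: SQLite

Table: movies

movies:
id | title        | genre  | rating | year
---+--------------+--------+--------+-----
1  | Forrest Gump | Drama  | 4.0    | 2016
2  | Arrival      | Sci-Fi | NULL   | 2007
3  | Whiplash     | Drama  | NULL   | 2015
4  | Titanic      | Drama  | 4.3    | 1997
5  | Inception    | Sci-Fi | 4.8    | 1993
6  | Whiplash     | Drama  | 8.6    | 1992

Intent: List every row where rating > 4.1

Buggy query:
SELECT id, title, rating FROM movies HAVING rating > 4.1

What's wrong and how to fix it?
Bug: HAVING filters the output of aggregation, but this query has no GROUP BY and no aggregate functions, so SQLite rejects it (HAVING clause on a non-aggregate query); the condition here is per row

Fix: Replace HAVING with WHERE since the condition applies to individual rows

Corrected query:
SELECT id, title, rating FROM movies WHERE rating > 4.1

Result:
id | title     | rating
---+-----------+-------
4  | Titanic   | 4.3   
5  | Inception | 4.8   
6  | Whiplash  | 8.6   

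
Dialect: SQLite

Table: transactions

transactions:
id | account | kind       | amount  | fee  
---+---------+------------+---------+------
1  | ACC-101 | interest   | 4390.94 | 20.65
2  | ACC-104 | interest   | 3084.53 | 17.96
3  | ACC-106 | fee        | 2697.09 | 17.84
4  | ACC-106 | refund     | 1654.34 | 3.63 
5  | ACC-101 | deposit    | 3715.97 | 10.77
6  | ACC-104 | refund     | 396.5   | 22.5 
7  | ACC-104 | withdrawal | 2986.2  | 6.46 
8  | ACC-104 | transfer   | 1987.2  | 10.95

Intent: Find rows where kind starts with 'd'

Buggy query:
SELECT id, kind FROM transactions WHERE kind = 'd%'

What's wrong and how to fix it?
Bug: Wildcards only work with LIKE; '=' treats '%' as a literal character

Fix: Use LIKE for wildcard pattern matching

Corrected query:
SELECT id, kind FROM transactions WHERE kind LIKE 'd%'

Result:
id | kind   
---+--------
5  | deposit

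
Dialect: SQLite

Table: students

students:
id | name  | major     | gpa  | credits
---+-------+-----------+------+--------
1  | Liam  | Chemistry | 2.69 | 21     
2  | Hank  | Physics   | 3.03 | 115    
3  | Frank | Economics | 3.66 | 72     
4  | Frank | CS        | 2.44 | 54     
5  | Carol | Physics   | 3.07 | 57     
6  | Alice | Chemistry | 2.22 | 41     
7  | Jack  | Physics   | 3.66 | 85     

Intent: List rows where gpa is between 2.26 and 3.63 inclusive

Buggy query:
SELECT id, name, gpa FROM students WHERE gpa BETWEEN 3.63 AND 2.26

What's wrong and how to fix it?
Bug: The bounds are reversed; BETWEEN a AND b requires a <= b to match anything

Fix: Swap the bounds so the smaller value comes first

Corrected query:
SELECT id, name, gpa FROM students WHERE gpa BETWEEN 2.26 AND 3.63

Result:
id | name  | gpa 
---+-------+-----
1  | Liam  | 2.69
2  | Hank  | 3.03
4  | Frank | 2.44
5  | Carol | 3.07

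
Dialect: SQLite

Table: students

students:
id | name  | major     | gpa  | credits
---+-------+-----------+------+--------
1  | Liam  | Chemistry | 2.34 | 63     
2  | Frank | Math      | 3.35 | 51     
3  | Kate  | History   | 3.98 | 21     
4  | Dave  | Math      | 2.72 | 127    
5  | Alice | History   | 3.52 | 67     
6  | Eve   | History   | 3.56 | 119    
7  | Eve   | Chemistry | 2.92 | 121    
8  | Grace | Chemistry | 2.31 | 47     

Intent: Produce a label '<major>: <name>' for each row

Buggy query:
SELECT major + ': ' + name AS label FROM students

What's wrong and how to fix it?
Bug: '+' is numeric addition; on text columns SQLite converts them to 0 instead of concatenating

Fix: Replace + with || to concatenate text

Corrected query:
SELECT major || ': ' || name AS label FROM students

Result:
label           
----------------
Chemistry: Liam 
Math: Frank     
History: Kate   
Math: Dave      
History: Alice  
History: Eve    
Chemistry: Eve  
Chemistry: Grace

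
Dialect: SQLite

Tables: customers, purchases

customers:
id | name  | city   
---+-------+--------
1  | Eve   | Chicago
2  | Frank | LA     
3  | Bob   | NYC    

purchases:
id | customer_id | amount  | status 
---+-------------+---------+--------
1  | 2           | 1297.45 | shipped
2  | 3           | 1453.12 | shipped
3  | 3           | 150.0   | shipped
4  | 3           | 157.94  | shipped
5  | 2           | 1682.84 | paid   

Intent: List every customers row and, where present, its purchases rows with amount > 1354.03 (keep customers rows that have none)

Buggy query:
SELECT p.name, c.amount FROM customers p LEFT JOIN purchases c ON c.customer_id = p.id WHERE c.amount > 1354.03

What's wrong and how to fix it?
Bug: Filtering c.amount in WHERE discards the NULL rows produced by LEFT JOIN, turning it into an inner join

Fix: Put 'c.amount > 1354.03' in the JOIN's ON clause instead of WHERE

Corrected query:
SELECT p.name, c.amount FROM customers p LEFT JOIN purchases c ON c.customer_id = p.id AND c.amount > 1354.03

Result:
name  | amount 
------+--------
Eve   | NULL   
Frank | 1682.84
Bob   | 1453.12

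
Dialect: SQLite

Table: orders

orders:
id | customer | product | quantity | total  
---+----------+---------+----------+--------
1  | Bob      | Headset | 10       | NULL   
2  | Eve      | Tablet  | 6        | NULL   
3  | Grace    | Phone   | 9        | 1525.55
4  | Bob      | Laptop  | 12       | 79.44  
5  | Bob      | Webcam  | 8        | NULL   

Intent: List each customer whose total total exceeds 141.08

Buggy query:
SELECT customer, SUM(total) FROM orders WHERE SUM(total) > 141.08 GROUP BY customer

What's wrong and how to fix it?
Bug: Aggregate functions cannot appear in a WHERE clause

Fix: Move the aggregate condition to a HAVING clause

Corrected query:
SELECT customer, SUM(total) FROM orders GROUP BY customer HAVING SUM(total) > 141.08

Result:
customer | SUM(total)
---------+-----------
Grace    | 1525.55   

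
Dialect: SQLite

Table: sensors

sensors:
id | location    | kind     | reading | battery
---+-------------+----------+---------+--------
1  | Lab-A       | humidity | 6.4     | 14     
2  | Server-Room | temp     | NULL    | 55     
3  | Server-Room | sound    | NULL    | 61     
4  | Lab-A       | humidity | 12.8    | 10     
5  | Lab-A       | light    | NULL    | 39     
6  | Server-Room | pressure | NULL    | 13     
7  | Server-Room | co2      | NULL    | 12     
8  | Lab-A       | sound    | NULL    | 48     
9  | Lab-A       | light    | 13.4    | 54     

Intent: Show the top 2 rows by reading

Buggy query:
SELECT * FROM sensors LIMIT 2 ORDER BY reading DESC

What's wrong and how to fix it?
Bug: ORDER BY cannot follow LIMIT; LIMIT is the final clause

Fix: Swap the clauses: ORDER BY first, then LIMIT

Corrected query:
SELECT * FROM sensors ORDER BY reading DESC LIMIT 2

Result:
id | location | kind     | reading | battery
---+----------+----------+---------+--------
9  | Lab-A    | light    | 13.4    | 54     
4  | Lab-A    | humidity | 12.8    | 10     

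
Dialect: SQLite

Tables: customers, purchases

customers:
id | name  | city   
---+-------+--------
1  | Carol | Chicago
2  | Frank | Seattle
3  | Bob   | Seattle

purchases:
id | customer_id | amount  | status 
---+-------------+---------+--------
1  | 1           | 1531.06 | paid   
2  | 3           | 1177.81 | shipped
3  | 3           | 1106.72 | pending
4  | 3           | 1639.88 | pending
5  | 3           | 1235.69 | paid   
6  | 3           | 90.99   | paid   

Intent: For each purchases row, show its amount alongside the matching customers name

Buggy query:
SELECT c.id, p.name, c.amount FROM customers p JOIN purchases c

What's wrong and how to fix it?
Bug: JOIN with no ON clause produces a cartesian product; every purchases row pairs with every customers row

Fix: Add ON c.customer_id = p.id to the JOIN

Corrected query:
SELECT c.id, p.name, c.amount FROM customers p JOIN purchases c ON c.customer_id = p.id

Result:
id | name  | amount 
---+-------+--------
1  | Carol | 1531.06
2  | Bob   | 1177.81
3  | Bob   | 1106.72
4  | Bob   | 1639.88
5  | Bob   | 1235.69
6  | Bob   | 90.99  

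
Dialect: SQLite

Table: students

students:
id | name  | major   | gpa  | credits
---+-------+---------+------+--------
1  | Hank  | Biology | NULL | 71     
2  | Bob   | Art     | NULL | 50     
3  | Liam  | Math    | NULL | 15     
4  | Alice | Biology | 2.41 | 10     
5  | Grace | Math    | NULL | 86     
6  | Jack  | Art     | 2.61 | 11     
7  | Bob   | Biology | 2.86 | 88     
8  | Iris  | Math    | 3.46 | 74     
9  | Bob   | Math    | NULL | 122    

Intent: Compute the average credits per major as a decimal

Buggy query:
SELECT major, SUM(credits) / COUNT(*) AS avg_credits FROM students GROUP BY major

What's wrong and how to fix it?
Bug: SUM(credits) and COUNT(*) are both integers; the division truncates the fractional part

Fix: Multiply by 1.0 (or CAST to REAL) to force floating-point division

Corrected query:
SELECT major, SUM(credits) * 1.0 / COUNT(*) AS avg_credits FROM students GROUP BY major

Result:
major   | avg_credits
--------+------------
Art     | 30.5       
Biology | 56.333333  
Math    | 74.25      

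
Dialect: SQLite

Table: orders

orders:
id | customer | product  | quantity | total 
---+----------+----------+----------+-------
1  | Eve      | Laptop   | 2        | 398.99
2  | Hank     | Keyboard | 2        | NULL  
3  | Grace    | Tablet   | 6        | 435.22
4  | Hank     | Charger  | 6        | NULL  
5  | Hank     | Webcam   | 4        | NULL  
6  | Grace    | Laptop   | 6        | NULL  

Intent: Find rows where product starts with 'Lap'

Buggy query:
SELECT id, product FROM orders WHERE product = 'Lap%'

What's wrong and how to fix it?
Bug: '=' compares the literal string including the % character; pattern matching needs LIKE

Fix: Replace '=' with LIKE so 'Lap%' is treated as a pattern

Corrected query:
SELECT id, product FROM orders WHERE product LIKE 'Lap%'

Result:
id | product
---+--------
1  | Laptop 
6  | Laptop 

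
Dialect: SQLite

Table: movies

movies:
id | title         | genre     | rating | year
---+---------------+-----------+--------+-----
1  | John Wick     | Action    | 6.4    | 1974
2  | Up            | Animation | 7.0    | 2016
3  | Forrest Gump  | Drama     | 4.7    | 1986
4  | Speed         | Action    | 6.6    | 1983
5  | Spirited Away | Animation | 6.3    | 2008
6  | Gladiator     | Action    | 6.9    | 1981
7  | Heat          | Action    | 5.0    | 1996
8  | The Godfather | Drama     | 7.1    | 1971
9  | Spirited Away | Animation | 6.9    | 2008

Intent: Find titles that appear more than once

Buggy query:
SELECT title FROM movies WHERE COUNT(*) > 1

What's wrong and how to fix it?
Bug: WHERE can't reference COUNT(*); aggregates are computed after WHERE

Fix: Group first, then use HAVING for the count condition

Corrected query:
SELECT title FROM movies GROUP BY title HAVING COUNT(*) > 1

Result:
title        
-------------
Spirited Away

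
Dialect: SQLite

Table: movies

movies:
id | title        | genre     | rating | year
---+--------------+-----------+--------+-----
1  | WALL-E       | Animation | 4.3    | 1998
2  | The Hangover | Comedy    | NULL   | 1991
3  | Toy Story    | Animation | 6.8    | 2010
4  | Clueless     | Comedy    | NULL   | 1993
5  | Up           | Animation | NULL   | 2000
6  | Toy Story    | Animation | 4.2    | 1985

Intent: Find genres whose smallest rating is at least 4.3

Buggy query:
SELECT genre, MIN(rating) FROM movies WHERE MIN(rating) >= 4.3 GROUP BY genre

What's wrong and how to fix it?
Bug: MIN() in WHERE is a misuse of aggregate

Fix: Replace WHERE with HAVING after the GROUP BY

Corrected query:
SELECT genre, MIN(rating) FROM movies GROUP BY genre HAVING MIN(rating) >= 4.3

Result:
(no rows)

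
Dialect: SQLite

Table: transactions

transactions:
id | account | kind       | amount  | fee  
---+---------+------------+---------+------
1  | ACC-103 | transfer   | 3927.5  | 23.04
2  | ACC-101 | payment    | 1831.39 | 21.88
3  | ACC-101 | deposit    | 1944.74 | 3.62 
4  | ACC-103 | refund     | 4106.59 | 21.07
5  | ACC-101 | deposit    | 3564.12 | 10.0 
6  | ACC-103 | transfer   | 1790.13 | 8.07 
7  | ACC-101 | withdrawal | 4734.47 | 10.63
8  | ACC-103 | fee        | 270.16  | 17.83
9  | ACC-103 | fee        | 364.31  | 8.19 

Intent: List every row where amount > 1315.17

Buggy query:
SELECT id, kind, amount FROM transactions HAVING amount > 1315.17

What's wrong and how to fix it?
Bug: This is a non-aggregate query (no GROUP BY, no aggregates), so in SQLite the HAVING clause is invalid here; a row-level condition belongs in WHERE

Fix: Replace HAVING with WHERE since the condition applies to individual rows

Corrected query:
SELECT id, kind, amount FROM transactions WHERE amount > 1315.17

Result:
id | kind       | amount 
---+------------+--------
1  | transfer   | 3927.5 
2  | payment    | 1831.39
3  | deposit    | 1944.74
4  | refund     | 4106.59
5  | deposit    | 3564.12
6  | transfer   | 1790.13
7  | withdrawal | 4734.47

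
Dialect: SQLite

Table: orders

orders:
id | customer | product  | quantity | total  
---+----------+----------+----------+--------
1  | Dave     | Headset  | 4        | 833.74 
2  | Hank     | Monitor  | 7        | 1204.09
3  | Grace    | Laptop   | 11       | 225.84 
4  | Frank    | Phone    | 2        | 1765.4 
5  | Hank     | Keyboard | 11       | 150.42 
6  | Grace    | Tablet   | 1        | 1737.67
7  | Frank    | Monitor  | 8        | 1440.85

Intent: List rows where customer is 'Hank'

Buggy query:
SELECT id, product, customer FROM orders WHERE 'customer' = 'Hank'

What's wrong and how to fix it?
Bug: 'customer' in single quotes is a string literal, not the column; the comparison is literal-vs-literal and never true

Fix: Remove the quotes around the column name (or use double quotes for an identifier)

Corrected query:
SELECT id, product, customer FROM orders WHERE customer = 'Hank'

Result:
id | product  | customer
---+----------+---------
2  | Monitor  | Hank    
5  | Keyboard | Hank    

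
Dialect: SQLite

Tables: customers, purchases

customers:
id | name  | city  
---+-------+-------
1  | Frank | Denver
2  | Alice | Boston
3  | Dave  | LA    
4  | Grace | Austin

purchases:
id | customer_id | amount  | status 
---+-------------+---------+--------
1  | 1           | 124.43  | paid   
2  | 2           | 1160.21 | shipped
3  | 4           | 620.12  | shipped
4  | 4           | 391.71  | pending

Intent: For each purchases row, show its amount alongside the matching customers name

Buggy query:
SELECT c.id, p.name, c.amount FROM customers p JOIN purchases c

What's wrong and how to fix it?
Bug: JOIN with no ON clause produces a cartesian product; every purchases row pairs with every customers row

Fix: Specify the join condition linking the foreign key to the parent id

Corrected query:
SELECT c.id, p.name, c.amount FROM customers p JOIN purchases c ON c.customer_id = p.id

Result:
id | name  | amount 
---+-------+--------
1  | Frank | 124.43 
2  | Alice | 1160.21
3  | Grace | 620.12 
4  | Grace | 391.71 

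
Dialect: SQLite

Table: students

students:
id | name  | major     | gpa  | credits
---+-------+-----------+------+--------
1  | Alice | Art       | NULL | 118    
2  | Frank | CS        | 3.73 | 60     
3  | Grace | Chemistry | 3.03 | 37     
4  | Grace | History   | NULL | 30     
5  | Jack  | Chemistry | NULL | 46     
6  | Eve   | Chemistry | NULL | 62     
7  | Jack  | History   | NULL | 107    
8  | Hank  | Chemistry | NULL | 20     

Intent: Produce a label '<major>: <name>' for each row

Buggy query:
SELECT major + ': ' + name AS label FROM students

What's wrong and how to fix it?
Bug: '+' is numeric addition; on text columns SQLite converts them to 0 instead of concatenating

Fix: Replace + with || to concatenate text

Corrected query:
SELECT major || ': ' || name AS label FROM students

Result:
label           
----------------
Art: Alice      
CS: Frank       
Chemistry: Grace
History: Grace  
Chemistry: Jack 
Chemistry: Eve  
History: Jack   
Chemistry: Hank 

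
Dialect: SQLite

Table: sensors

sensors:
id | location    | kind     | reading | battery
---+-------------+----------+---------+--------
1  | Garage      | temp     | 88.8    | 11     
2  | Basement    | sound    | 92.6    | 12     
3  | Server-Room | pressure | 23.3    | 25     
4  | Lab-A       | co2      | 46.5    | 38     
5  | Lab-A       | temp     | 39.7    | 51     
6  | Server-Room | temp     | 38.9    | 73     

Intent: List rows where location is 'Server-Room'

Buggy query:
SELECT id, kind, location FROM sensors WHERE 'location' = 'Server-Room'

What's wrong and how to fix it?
Bug: 'location' in single quotes is a string literal, not the column; the comparison is literal-vs-literal and never true

Fix: Reference the column as location without single quotes

Corrected query:
SELECT id, kind, location FROM sensors WHERE location = 'Server-Room'

Result:
id | kind     | location   
---+----------+------------
3  | pressure | Server-Room
6  | temp     | Server-Room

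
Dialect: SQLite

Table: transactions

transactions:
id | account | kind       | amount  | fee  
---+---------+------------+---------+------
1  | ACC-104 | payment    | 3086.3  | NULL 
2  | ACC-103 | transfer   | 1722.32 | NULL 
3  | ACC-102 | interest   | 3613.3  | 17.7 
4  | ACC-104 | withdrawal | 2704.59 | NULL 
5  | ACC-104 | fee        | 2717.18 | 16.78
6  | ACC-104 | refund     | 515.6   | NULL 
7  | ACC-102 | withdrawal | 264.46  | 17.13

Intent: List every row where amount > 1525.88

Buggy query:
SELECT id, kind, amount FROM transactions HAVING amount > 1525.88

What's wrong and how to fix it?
Bug: HAVING filters the output of aggregation, but this query has no GROUP BY and no aggregate functions, so SQLite rejects it (HAVING clause on a non-aggregate query); the condition here is per row

Fix: Replace HAVING with WHERE since the condition applies to individual rows

Corrected query:
SELECT id, kind, amount FROM transactions WHERE amount > 1525.88

Result:
id | kind       | amount 
---+------------+--------
1  | payment    | 3086.3 
2  | transfer   | 1722.32
3  | interest   | 3613.3 
4  | withdrawal | 2704.59
5  | fee        | 2717.18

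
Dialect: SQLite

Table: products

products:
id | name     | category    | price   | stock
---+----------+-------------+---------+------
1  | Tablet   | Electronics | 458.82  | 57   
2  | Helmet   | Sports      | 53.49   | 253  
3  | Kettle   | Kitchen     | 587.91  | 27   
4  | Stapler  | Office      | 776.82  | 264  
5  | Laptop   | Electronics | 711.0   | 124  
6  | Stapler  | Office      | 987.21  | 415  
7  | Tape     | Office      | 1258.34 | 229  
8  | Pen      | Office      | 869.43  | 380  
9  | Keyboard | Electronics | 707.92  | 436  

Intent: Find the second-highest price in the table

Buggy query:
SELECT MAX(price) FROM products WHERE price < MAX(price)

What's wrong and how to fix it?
Bug: The inner MAX is an aggregate inside WHERE, which is not allowed

Fix: Put the inner MAX in a scalar subquery

Corrected query:
SELECT MAX(price) FROM products WHERE price < (SELECT MAX(price) FROM products)

Result:
MAX(price)
----------
987.21    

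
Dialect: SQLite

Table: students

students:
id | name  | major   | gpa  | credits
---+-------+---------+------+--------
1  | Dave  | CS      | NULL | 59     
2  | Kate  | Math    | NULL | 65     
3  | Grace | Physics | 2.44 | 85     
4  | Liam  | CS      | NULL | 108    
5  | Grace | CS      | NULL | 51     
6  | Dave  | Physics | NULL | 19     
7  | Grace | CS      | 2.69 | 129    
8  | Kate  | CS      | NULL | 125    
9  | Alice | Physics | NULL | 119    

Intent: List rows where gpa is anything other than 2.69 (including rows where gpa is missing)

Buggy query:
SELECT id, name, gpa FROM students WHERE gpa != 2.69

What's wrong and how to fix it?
Bug: Inequality against NULL is unknown, not true; rows with NULL are dropped

Fix: Handle NULL separately with IS NULL alongside the inequality

Corrected query:
SELECT id, name, gpa FROM students WHERE gpa != 2.69 OR gpa IS NULL

Result:
id | name  | gpa 
---+-------+-----
1  | Dave  | NULL
2  | Kate  | NULL
3  | Grace | 2.44
4  | Liam  | NULL
5  | Grace | NULL
6  | Dave  | NULL
8  | Kate  | NULL
9  | Alice | NULL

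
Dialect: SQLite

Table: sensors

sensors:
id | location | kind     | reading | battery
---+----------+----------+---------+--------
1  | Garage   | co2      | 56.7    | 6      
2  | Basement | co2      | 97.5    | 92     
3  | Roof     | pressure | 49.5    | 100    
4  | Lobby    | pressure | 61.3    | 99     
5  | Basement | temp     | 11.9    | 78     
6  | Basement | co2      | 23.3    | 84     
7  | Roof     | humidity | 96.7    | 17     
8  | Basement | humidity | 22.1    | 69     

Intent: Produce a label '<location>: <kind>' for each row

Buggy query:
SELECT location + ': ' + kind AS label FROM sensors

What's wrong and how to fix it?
Bug: '+' is numeric addition; on text columns SQLite converts them to 0 instead of concatenating

Fix: Use the || operator for string concatenation

Corrected query:
SELECT location || ': ' || kind AS label FROM sensors

Result:
label             
------------------
Garage: co2       
Basement: co2     
Roof: pressure    
Lobby: pressure   
Basement: temp    
Basement: co2     
Roof: humidity    
Basement: humidity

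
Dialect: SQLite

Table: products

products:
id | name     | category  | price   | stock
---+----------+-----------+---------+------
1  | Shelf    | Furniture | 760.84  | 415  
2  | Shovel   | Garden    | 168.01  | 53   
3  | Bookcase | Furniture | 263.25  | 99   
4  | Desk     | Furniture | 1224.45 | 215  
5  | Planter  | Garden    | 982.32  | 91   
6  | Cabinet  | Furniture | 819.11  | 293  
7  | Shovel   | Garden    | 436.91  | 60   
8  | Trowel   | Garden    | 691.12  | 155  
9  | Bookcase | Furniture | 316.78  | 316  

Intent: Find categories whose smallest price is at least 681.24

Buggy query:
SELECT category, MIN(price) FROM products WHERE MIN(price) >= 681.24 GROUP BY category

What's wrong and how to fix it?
Bug: Aggregates like MIN are computed per group after WHERE runs

Fix: Replace WHERE with HAVING after the GROUP BY

Corrected query:
SELECT category, MIN(price) FROM products GROUP BY category HAVING MIN(price) >= 681.24

Result:
(no rows)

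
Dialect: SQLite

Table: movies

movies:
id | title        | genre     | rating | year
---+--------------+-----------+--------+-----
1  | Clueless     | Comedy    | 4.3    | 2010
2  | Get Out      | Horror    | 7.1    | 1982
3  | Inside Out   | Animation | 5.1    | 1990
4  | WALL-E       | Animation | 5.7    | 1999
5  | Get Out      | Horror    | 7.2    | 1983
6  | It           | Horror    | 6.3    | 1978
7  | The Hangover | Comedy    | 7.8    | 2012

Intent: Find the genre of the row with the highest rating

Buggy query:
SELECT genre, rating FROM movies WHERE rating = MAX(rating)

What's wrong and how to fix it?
Bug: WHERE is evaluated per row; an aggregate over the whole table isn't defined there

Fix: Use a subquery: WHERE rating = (SELECT MAX(rating) FROM movies)

Corrected query:
SELECT genre, rating FROM movies WHERE rating = (SELECT MAX(rating) FROM movies)

Result:
genre  | rating
-------+-------
Comedy | 7.8   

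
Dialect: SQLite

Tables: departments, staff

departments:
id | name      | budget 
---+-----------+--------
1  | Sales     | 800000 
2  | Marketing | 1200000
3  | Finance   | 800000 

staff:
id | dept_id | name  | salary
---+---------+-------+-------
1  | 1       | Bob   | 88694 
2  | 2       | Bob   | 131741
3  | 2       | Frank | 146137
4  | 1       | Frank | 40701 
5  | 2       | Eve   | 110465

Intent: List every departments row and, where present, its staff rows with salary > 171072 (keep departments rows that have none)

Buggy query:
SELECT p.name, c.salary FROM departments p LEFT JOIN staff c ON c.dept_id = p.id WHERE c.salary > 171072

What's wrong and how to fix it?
Bug: A WHERE condition on the right-hand table after LEFT JOIN drops unmatched parents

Fix: Move the right-table condition into the ON clause so unmatched parents are kept

Corrected query:
SELECT p.name, c.salary FROM departments p LEFT JOIN staff c ON c.dept_id = p.id AND c.salary > 171072

Result:
name      | salary
----------+-------
Sales     | NULL  
Marketing | NULL  
Finance   | NULL  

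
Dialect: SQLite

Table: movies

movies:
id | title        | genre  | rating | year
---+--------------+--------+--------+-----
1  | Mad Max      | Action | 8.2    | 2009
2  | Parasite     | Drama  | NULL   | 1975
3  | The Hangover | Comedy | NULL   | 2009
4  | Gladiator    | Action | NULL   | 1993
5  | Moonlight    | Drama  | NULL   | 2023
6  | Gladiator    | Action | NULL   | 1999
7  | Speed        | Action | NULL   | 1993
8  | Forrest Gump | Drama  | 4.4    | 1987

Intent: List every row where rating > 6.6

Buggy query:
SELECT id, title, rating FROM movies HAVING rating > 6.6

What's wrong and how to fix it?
Bug: This is a non-aggregate query (no GROUP BY, no aggregates), so in SQLite the HAVING clause is invalid here; a row-level condition belongs in WHERE

Fix: Use WHERE for row-level filtering

Corrected query:
SELECT id, title, rating FROM movies WHERE rating > 6.6

Result:
id | title   | rating
---+---------+-------
1  | Mad Max | 8.2   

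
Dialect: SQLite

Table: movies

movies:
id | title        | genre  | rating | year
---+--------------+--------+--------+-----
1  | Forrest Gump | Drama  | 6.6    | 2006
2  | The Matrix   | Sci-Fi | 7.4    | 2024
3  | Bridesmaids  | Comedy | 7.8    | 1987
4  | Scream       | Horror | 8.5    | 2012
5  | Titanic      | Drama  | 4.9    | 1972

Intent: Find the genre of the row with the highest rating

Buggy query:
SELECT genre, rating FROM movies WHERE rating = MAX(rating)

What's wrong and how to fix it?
Bug: WHERE is evaluated per row; an aggregate over the whole table isn't defined there

Fix: Use a subquery: WHERE rating = (SELECT MAX(rating) FROM movies)

Corrected query:
SELECT genre, rating FROM movies WHERE rating = (SELECT MAX(rating) FROM movies)

Result:
genre  | rating
-------+-------
Horror | 8.5   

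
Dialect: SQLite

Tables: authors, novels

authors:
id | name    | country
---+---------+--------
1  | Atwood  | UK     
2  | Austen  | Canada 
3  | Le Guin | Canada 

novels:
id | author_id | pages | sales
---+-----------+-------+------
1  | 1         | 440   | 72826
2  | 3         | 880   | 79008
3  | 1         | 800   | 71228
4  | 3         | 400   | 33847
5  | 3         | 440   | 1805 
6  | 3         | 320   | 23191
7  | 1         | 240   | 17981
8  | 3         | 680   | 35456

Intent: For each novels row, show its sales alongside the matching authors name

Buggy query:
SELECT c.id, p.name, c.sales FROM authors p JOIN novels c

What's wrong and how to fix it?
Bug: JOIN with no ON clause produces a cartesian product; every novels row pairs with every authors row

Fix: Add ON c.author_id = p.id to the JOIN

Corrected query:
SELECT c.id, p.name, c.sales FROM authors p JOIN novels c ON c.author_id = p.id

Result:
id | name    | sales
---+---------+------
1  | Atwood  | 72826
2  | Le Guin | 79008
3  | Atwood  | 71228
4  | Le Guin | 33847
5  | Le Guin | 1805 
6  | Le Guin | 23191
7  | Atwood  | 17981
8  | Le Guin | 35456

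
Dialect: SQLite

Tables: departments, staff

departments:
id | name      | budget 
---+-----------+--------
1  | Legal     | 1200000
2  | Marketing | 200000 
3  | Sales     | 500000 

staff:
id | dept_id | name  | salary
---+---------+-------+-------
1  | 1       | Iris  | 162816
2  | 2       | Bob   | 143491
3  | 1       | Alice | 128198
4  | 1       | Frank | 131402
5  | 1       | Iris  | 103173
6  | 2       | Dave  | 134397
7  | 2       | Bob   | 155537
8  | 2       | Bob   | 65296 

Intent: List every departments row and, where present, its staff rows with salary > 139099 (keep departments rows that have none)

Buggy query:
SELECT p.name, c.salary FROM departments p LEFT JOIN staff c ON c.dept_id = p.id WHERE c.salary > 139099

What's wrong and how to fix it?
Bug: A WHERE condition on the right-hand table after LEFT JOIN drops unmatched parents

Fix: Put 'c.salary > 139099' in the JOIN's ON clause instead of WHERE

Corrected query:
SELECT p.name, c.salary FROM departments p LEFT JOIN staff c ON c.dept_id = p.id AND c.salary > 139099

Result:
name      | salary
----------+-------
Legal     | 162816
Marketing | 143491
Marketing | 155537
Sales     | NULL  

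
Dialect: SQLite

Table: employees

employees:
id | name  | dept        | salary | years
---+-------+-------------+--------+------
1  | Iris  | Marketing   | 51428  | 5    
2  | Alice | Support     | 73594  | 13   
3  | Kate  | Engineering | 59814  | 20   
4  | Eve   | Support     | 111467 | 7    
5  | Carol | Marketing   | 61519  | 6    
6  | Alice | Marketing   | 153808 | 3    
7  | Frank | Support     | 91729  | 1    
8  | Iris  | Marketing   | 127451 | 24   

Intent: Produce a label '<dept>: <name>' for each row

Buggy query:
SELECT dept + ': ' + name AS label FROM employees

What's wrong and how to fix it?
Bug: '+' is numeric addition; on text columns SQLite converts them to 0 instead of concatenating

Fix: Use the || operator for string concatenation

Corrected query:
SELECT dept || ': ' || name AS label FROM employees

Result:
label            
-----------------
Marketing: Iris  
Support: Alice   
Engineering: Kate
Support: Eve     
Marketing: Carol 
Marketing: Alice 
Support: Frank   
Marketing: Iris  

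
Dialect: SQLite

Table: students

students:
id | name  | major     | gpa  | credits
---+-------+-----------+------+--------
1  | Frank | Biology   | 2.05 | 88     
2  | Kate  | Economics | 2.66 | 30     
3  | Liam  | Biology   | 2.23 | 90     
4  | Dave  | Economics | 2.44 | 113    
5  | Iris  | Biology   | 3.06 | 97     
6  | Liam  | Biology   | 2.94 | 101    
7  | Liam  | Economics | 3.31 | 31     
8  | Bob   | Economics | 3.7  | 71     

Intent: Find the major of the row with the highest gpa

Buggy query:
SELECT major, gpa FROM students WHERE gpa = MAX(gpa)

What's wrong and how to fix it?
Bug: MAX(gpa) is an aggregate and cannot be used directly in WHERE

Fix: Wrap MAX in a scalar subquery so WHERE compares against a single value

Corrected query:
SELECT major, gpa FROM students WHERE gpa = (SELECT MAX(gpa) FROM students)

Result:
major     | gpa
----------+----
Economics | 3.7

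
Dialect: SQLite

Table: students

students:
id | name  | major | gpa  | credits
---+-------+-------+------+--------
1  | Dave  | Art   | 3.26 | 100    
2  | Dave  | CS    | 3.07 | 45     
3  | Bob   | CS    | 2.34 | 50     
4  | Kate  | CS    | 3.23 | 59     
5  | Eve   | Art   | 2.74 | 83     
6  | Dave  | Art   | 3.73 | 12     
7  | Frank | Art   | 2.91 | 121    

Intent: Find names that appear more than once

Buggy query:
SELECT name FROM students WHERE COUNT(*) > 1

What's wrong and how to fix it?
Bug: WHERE can't reference COUNT(*); aggregates are computed after WHERE

Fix: GROUP BY name, then filter groups with HAVING COUNT(*) > 1

Corrected query:
SELECT name FROM students GROUP BY name HAVING COUNT(*) > 1

Result:
name
----
Dave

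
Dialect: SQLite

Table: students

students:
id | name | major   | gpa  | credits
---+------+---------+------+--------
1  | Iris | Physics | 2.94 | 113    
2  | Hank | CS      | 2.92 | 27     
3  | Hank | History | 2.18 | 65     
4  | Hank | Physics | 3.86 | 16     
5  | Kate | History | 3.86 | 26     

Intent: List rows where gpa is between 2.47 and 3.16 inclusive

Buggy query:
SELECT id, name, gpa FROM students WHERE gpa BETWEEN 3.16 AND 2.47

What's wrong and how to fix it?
Bug: The bounds are reversed; BETWEEN a AND b requires a <= b to match anything

Fix: Swap the bounds so the smaller value comes first

Corrected query:
SELECT id, name, gpa FROM students WHERE gpa BETWEEN 2.47 AND 3.16

Result:
id | name | gpa 
---+------+-----
1  | Iris | 2.94
2  | Hank | 2.92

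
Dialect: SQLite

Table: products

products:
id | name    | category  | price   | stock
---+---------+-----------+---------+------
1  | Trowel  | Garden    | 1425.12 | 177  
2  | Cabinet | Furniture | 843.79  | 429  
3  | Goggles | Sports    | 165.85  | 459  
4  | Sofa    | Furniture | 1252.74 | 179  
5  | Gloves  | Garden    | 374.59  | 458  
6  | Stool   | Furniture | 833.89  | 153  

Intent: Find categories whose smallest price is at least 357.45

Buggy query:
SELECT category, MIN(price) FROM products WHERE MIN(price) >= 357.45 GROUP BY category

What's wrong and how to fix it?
Bug: MIN() in WHERE is a misuse of aggregate

Fix: Replace WHERE with HAVING after the GROUP BY

Corrected query:
SELECT category, MIN(price) FROM products GROUP BY category HAVING MIN(price) >= 357.45

Result:
category  | MIN(price)
----------+-----------
Furniture | 833.89    
Garden    | 374.59    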